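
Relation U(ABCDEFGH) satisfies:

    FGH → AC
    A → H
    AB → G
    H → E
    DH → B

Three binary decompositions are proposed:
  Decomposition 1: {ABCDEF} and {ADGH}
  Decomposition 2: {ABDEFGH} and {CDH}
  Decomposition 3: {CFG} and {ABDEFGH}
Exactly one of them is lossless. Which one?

Decomposition 1: common = {AD}, closure = {ABDEGH} → lossless.
Decomposition 2: common = {DH}, closure = {BDEH} → lossy.
Decomposition 3: common = {FG}, closure = {FG} → lossy.

Decomposition 1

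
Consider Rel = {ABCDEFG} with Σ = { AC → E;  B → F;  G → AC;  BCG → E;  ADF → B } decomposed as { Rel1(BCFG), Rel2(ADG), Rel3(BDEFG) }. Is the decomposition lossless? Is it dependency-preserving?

lossless but not dependency-preserving

Lossless test (chase): Rows 1 and 2 agree on G; apply G→AC and equate their AC entries. Rows 1 and 3 agree on G; apply G→AC and equate their AC entries. Rows 1 and 3 agree on BCG; apply BCG→E and equate their E entries. Rows 1 and 2 agree on AC; apply AC→E and equate their E entries. Row 3 is now all distinguished symbols — the join is lossless.
Dependency preservation: the restricted closure of {AC} across the fragments never reaches {E}, so AC → E cannot be enforced without a join — not preserved.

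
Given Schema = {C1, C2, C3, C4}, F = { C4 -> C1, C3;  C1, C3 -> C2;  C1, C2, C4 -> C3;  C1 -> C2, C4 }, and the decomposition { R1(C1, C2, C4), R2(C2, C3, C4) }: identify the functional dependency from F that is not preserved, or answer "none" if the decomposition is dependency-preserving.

none

C4 → C1, C3: restricted closure across fragments reaches C1, C3.
C1, C3 → C2: restricted closure across fragments reaches C2.
C1, C2, C4 → C3: restricted closure across fragments reaches C3.
C1 → C2, C4 lies within R1.
Every dependency is enforceable on the fragments, so the decomposition is dependency-preserving.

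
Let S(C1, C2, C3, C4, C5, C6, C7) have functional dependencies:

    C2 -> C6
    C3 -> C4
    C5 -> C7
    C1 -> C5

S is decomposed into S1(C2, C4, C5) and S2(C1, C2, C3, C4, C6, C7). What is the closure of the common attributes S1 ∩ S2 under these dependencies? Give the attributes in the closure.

S1 ∩ S2 = {C2, C4}.
C2 → C6 applies, adding C6
Closure: {C2, C4, C6}.

C2, C4, C6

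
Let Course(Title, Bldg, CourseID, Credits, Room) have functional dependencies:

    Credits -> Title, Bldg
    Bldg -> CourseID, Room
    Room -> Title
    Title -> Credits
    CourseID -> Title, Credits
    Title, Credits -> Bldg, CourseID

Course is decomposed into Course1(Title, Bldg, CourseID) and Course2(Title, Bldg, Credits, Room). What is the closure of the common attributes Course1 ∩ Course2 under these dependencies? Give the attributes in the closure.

Title, Bldg, CourseID, Credits, Room

Course1 ∩ Course2 = {Title, Bldg}.
Bldg → CourseID, Room applies, adding CourseID, Room
Title → Credits applies, adding Credits
Closure: {Title, Bldg, CourseID, Credits, Room}.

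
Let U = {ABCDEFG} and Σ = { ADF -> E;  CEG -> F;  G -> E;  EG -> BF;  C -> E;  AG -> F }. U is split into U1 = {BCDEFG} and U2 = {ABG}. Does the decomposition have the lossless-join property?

Common attributes: U1 ∩ U2 = {BG}.
Closure of {BG}: G → E applies, adding E; EG → BF applies, adding F. So (BG)⁺ = {BEFG}.
The closure contains neither all of U1 = {BCDEFG} nor all of U2 = {ABG}, so the common attributes are not a superkey of either fragment. The join is lossy.

No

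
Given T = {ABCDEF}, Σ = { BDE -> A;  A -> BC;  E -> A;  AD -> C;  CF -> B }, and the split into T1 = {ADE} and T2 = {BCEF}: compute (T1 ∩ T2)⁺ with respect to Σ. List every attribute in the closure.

ABCE

T1 ∩ T2 = {E}.
E → A applies, adding A
A → BC applies, adding BC
Closure: {ABCE}.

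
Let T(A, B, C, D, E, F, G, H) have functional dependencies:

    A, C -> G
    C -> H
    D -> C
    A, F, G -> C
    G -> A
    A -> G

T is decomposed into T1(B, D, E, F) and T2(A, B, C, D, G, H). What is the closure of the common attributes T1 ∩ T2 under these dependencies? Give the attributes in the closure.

B, C, D, H

T1 ∩ T2 = {B, D}.
D → C applies, adding C
C → H applies, adding H
Closure: {B, C, D, H}.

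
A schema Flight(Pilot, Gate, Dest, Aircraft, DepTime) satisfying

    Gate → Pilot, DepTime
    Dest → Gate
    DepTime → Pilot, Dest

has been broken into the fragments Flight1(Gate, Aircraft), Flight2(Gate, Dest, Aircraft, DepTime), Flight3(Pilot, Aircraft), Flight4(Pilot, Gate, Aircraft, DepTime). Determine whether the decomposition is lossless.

Chase test. Columns are Pilot, Gate, Dest, Aircraft, DepTime; row i has aⱼ where attribute j ∈ Flighti, else bᵢⱼ.
Initial tableau (one row per fragment):
  row 1: b11 a2 b13 a4 b15
  row 2: b21 a2 a3 a4 a5
  row 3: a1 b32 b33 a4 b35
  row 4: a1 a2 b43 a4 a5
Rows 1 and 2 agree on Gate; apply Gate→Pilot, DepTime and equate their Pilot, DepTime entries.
Rows 1 and 4 agree on Gate; apply Gate→Pilot, DepTime and equate their Pilot, DepTime entries.
Rows 1 and 2 agree on DepTime; apply DepTime→Pilot, Dest and equate their Pilot, Dest entries.
Rows 1 and 4 agree on DepTime; apply DepTime→Pilot, Dest and equate their Pilot, Dest entries.
Row 1 is now all distinguished symbols — the join is lossless.

Yes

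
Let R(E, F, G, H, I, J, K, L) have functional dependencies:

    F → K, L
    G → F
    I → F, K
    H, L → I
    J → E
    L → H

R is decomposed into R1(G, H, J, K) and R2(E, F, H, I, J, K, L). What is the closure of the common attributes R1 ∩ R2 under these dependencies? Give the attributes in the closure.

R1 ∩ R2 = {H, J, K}.
J → E applies, adding E
Closure: {E, H, J, K}.

E, H, J, K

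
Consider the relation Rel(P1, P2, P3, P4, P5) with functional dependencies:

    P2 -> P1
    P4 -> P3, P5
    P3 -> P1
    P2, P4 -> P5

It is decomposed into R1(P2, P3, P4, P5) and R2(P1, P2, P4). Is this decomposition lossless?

Yes

Common attributes: R1 ∩ R2 = {P2, P4}.
Closure of {P2, P4}: P2 → P1 applies, adding P1; P4 → P3, P5 applies, adding P3, P5. So (P2, P4)⁺ = {P1, P2, P3, P4, P5}.
This closure contains every attribute of R1, so R1 ∩ R2 → R1. The join is lossless.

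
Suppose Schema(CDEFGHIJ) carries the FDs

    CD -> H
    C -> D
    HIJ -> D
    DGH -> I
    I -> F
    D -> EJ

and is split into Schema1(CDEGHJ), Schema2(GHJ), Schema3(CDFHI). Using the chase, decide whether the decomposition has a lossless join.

No

Chase test. Columns are CDEFGHIJ; row i has aⱼ where attribute j ∈ Schemai, else bᵢⱼ.
Initial tableau (one row per fragment):
  row 1: a1 a2 a3 b14 a5 a6 b17 a8
  row 2: b21 b22 b23 b24 a5 a6 b27 a8
  row 3: a1 a2 b33 a4 b35 a6 a7 b38
Rows 1 and 3 agree on D; apply D→EJ and equate their EJ entries.
No row becomes fully distinguished — the join is lossy.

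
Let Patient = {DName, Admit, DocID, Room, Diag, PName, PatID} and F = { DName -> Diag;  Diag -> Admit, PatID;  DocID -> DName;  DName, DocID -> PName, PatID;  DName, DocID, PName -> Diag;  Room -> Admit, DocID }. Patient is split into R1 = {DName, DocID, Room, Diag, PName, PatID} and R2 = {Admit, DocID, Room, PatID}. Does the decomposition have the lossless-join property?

Yes

Common attributes: R1 ∩ R2 = {DocID, Room, PatID}.
Closure of {DocID, Room, PatID}: DocID → DName applies, adding DName; DName, DocID → PName, PatID applies, adding PName; DName, DocID, PName → Diag applies, adding Diag; Room → Admit, DocID applies, adding Admit. So (DocID, Room, PatID)⁺ = {DName, Admit, DocID, Room, Diag, PName, PatID}.
This closure contains every attribute of R1, so R1 ∩ R2 → R1. The join is lossless.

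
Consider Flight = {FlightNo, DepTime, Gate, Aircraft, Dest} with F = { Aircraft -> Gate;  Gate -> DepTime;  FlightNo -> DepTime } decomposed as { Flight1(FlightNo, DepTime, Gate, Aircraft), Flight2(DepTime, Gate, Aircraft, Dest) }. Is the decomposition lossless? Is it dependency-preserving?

lossy but dependency-preserving

Lossless test: (DepTime, Gate, Aircraft)⁺ = {DepTime, Gate, Aircraft}, which is a superkey of neither fragment — lossy.
Dependency preservation: every FD's attributes lie within a single fragment, so each can be enforced locally — preserved.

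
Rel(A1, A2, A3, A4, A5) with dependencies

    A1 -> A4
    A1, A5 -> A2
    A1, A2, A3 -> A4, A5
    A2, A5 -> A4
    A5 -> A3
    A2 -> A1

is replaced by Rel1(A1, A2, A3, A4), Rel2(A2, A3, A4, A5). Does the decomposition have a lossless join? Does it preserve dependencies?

Lossless test: (A2, A3, A4)⁺ = {A1, A2, A3, A4, A5}, which contains all of one fragment — lossless.
Dependency preservation: the restricted closure of {A1, A5} across the fragments never reaches {A2}, so A1, A5 → A2 cannot be enforced without a join — not preserved.

lossless but not dependency-preserving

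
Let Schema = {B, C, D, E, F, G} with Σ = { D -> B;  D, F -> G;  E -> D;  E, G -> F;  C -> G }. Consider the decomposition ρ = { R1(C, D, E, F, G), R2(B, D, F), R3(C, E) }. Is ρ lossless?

Yes

Chase test. Columns are B, C, D, E, F, G; row i has aⱼ where attribute j ∈ Ri, else bᵢⱼ.
Initial tableau (one row per fragment):
  row 1: b11 a2 a3 a4 a5 a6
  row 2: a1 b22 a3 b24 a5 b26
  row 3: b31 a2 b33 a4 b35 b36
Rows 1 and 2 agree on D; apply D→B and equate their B entries.
Rows 1 and 2 agree on D, F; apply D, F→G and equate their G entries.
Rows 1 and 3 agree on E; apply E→D and equate their D entries.
Rows 1 and 3 agree on C; apply C→G and equate their G entries.
Rows 1 and 3 agree on D; apply D→B and equate their B entries.
Rows 1 and 3 agree on E, G; apply E, G→F and equate their F entries.
Row 1 is now all distinguished symbols — the join is lossless.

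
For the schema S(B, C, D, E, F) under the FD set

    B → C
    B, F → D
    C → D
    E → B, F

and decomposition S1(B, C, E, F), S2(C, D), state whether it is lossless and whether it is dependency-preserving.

Lossless test: (C)⁺ = {C, D}, which contains all of one fragment — lossless.
Dependency preservation: B, F → D is not contained in any single fragment, but the restricted closure of its left-hand side across the fragments still reaches the right-hand side; the remaining FDs each lie inside some fragment. All dependencies are preserved.

lossless and dependency-preserving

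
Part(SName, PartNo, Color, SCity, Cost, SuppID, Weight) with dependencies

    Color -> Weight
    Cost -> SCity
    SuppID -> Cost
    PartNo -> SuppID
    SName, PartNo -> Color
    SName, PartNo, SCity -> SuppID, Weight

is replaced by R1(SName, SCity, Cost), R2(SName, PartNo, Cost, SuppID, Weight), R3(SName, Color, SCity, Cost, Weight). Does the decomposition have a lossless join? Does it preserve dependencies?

lossy and not dependency-preserving

Lossless test (chase): Rows 1 and 2 agree on Cost; apply Cost→SCity and equate their SCity entries. No row becomes fully distinguished — the join is lossy.
Dependency preservation: the restricted closure of {SName, PartNo} across the fragments never reaches {Color}, so SName, PartNo → Color cannot be enforced without a join — not preserved.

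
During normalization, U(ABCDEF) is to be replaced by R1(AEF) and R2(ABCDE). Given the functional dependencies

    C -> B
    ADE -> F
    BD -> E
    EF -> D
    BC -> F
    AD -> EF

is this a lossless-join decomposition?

Common attributes: R1 ∩ R2 = {AE}.
No dependency enlarges {AE}, so (AE)⁺ = {AE}.
The closure contains neither all of R1 = {AEF} nor all of R2 = {ABCDE}, so the common attributes are not a superkey of either fragment. The join is lossy.

No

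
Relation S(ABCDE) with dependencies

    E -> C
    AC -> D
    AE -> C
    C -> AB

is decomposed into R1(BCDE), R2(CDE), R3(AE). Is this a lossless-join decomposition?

Yes

Chase test. Columns are ABCDE; row i has aⱼ where attribute j ∈ Ri, else bᵢⱼ.
Initial tableau (one row per fragment):
  row 1: b11 a2 a3 a4 a5
  row 2: b21 b22 a3 a4 a5
  row 3: a1 b32 b33 b34 a5
Rows 1 and 3 agree on E; apply E→C and equate their C entries.
Rows 1 and 2 agree on C; apply C→AB and equate their AB entries.
Rows 1 and 3 agree on C; apply C→AB and equate their AB entries.
Rows 1 and 3 agree on AC; apply AC→D and equate their D entries.
Row 1 is now all distinguished symbols — the join is lossless.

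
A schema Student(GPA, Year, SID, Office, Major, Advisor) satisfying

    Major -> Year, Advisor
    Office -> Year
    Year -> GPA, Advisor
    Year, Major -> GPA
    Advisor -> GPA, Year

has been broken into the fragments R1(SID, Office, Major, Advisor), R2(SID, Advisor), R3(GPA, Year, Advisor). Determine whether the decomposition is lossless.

Yes

Chase test. Columns are GPA, Year, SID, Office, Major, Advisor; row i has aⱼ where attribute j ∈ Ri, else bᵢⱼ.
Initial tableau (one row per fragment):
  row 1: b11 b12 a3 a4 a5 a6
  row 2: b21 b22 a3 b24 b25 a6
  row 3: a1 a2 b33 b34 b35 a6
Rows 1 and 2 agree on Advisor; apply Advisor→GPA, Year and equate their GPA, Year entries.
Rows 1 and 3 agree on Advisor; apply Advisor→GPA, Year and equate their GPA, Year entries.
Row 1 is now all distinguished symbols — the join is lossless.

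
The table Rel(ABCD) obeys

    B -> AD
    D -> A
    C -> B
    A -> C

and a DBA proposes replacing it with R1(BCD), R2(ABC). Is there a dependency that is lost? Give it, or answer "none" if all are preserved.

B → AD: restricted closure across fragments reaches AD.
D → A: restricted closure across fragments reaches A.
C → B lies within R1.
A → C lies within R2.
Every dependency is enforceable on the fragments, so the decomposition is dependency-preserving.

none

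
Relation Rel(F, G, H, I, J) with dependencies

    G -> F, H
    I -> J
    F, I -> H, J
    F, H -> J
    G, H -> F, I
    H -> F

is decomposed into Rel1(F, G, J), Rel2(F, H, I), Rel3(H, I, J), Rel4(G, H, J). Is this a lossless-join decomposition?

No

Chase test. Columns are F, G, H, I, J; row i has aⱼ where attribute j ∈ Reli, else bᵢⱼ.
Initial tableau (one row per fragment):
  row 1: a1 a2 b13 b14 a5
  row 2: a1 b22 a3 a4 b25
  row 3: b31 b32 a3 a4 a5
  row 4: b41 a2 a3 b44 a5
Rows 1 and 4 agree on G; apply G→F, H and equate their F, H entries.
Rows 2 and 3 agree on I; apply I→J and equate their J entries.
Rows 1 and 4 agree on G, H; apply G, H→F, I and equate their F, I entries.
Rows 1 and 3 agree on H; apply H→F and equate their F entries.
No row becomes fully distinguished — the join is lossy.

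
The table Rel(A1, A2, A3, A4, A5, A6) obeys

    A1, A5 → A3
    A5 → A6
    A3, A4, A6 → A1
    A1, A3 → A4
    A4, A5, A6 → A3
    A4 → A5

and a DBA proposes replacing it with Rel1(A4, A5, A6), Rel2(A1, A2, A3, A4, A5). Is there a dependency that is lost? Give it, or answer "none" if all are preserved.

none

A1, A5 → A3 lies within Rel2.
A5 → A6 lies within Rel1.
A3, A4, A6 → A1: restricted closure across fragments reaches A1.
A1, A3 → A4 lies within Rel2.
A4, A5, A6 → A3: restricted closure across fragments reaches A3.
A4 → A5 lies within Rel1.
Every dependency is enforceable on the fragments, so the decomposition is dependency-preserving.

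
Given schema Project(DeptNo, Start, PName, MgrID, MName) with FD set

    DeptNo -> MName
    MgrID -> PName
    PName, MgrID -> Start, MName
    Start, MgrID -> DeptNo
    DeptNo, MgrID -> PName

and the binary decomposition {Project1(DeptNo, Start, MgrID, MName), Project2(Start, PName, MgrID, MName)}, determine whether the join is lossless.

Yes

Common attributes: Project1 ∩ Project2 = {Start, MgrID, MName}.
Closure of {Start, MgrID, MName}: MgrID → PName applies, adding PName; Start, MgrID → DeptNo applies, adding DeptNo. So (Start, MgrID, MName)⁺ = {DeptNo, Start, PName, MgrID, MName}.
This closure contains every attribute of Project1, so Project1 ∩ Project2 → Project1. The join is lossless.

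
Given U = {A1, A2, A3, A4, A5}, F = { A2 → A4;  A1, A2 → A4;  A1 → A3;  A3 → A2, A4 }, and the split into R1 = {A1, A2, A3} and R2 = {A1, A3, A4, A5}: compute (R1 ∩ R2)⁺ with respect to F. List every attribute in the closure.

A1, A2, A3, A4

R1 ∩ R2 = {A1, A3}.
A3 → A2, A4 applies, adding A2, A4
Closure: {A1, A2, A3, A4}.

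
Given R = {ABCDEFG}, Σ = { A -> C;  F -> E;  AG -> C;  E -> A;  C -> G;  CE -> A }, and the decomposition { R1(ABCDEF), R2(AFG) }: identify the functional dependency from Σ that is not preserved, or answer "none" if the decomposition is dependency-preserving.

Check C → G: no single fragment contains all of {CG}, and the restricted closure of {C} across the fragments never reaches {G}.
A → C is preserved.
F → E is preserved.
AG → C is preserved.
E → A is preserved.
CE → A is preserved.

C -> G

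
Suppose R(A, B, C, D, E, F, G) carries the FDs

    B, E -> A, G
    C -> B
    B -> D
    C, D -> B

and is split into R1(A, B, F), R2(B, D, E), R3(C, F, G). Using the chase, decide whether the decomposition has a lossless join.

No

Chase test. Columns are A, B, C, D, E, F, G; row i has aⱼ where attribute j ∈ Ri, else bᵢⱼ.
Initial tableau (one row per fragment):
  row 1: a1 a2 b13 b14 b15 a6 b17
  row 2: b21 a2 b23 a4 a5 b26 b27
  row 3: b31 b32 a3 b34 b35 a6 a7
Rows 1 and 2 agree on B; apply B→D and equate their D entries.
No row becomes fully distinguished — the join is lossy.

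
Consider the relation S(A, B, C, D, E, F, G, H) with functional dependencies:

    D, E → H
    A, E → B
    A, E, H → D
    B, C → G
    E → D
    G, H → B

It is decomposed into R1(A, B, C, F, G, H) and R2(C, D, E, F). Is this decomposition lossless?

Common attributes: R1 ∩ R2 = {C, F}.
No dependency enlarges {C, F}, so (C, F)⁺ = {C, F}.
The closure contains neither all of R1 = {A, B, C, F, G, H} nor all of R2 = {C, D, E, F}, so the common attributes are not a superkey of either fragment. The join is lossy.

No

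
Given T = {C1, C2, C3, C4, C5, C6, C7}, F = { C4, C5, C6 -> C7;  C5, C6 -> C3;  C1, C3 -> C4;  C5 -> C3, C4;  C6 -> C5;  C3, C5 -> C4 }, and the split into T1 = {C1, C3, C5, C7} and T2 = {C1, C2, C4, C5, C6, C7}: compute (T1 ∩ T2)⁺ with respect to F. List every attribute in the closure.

T1 ∩ T2 = {C1, C5, C7}.
C5 → C3, C4 applies, adding C3, C4
Closure: {C1, C3, C4, C5, C7}.

C1, C3, C4, C5, C7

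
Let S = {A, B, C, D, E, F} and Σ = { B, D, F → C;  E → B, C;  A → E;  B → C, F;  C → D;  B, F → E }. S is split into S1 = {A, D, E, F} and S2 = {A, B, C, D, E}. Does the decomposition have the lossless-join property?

Yes

Common attributes: S1 ∩ S2 = {A, D, E}.
Closure of {A, D, E}: E → B, C applies, adding B, C; B → C, F applies, adding F. So (A, D, E)⁺ = {A, B, C, D, E, F}.
This closure contains every attribute of S1, so S1 ∩ S2 → S1. The join is lossless.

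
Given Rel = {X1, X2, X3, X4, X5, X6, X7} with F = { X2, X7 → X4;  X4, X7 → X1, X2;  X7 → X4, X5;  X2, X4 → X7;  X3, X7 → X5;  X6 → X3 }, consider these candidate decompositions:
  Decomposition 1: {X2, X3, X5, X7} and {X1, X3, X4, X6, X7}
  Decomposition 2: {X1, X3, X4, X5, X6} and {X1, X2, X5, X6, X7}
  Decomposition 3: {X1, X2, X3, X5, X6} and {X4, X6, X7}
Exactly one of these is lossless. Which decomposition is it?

Decomposition 1: common = {X3, X7}, closure = {X1, X2, X3, X4, X5, X7} → lossless.
Decomposition 2: common = {X1, X5, X6}, closure = {X1, X3, X5, X6} → lossy.
Decomposition 3: common = {X6}, closure = {X3, X6} → lossy.

Decomposition 1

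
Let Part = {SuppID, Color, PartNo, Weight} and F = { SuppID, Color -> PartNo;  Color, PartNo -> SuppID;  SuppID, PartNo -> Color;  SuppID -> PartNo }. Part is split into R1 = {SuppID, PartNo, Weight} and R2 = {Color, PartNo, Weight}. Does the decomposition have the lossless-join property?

No

Common attributes: R1 ∩ R2 = {PartNo, Weight}.
No dependency enlarges {PartNo, Weight}, so (PartNo, Weight)⁺ = {PartNo, Weight}.
The closure contains neither all of R1 = {SuppID, PartNo, Weight} nor all of R2 = {Color, PartNo, Weight}, so the common attributes are not a superkey of either fragment. The join is lossy.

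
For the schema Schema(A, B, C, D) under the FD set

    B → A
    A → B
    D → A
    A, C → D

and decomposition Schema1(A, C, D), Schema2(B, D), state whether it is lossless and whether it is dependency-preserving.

lossless but not dependency-preserving

Lossless test: (D)⁺ = {A, B, D}, which contains all of one fragment — lossless.
Dependency preservation: the restricted closure of {B} across the fragments never reaches {A}, so B → A cannot be enforced without a join — not preserved.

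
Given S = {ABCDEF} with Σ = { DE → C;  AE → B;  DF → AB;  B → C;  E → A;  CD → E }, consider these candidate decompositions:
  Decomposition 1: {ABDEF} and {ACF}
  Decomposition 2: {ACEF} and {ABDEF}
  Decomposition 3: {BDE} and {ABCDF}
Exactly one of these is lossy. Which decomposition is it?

Decomposition 1

Decomposition 1: common = {AF}, closure = {AF} → lossy.
Decomposition 2: common = {AEF}, closure = {ABCEF} → lossless.
Decomposition 3: common = {BD}, closure = {ABCDE} → lossless.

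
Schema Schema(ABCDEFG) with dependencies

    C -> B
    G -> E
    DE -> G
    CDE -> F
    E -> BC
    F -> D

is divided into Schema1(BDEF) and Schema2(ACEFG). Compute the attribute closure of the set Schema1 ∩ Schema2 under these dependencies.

Schema1 ∩ Schema2 = {EF}.
E → BC applies, adding BC
F → D applies, adding D
DE → G applies, adding G
Closure: {BCDEFG}.

BCDEFG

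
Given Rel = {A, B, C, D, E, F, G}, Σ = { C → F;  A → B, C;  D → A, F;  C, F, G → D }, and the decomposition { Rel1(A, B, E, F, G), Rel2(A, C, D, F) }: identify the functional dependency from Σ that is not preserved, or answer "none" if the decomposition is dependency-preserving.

C, F, G → D

Check C, F, G → D: no single fragment contains all of {C, D, F, G}, and the restricted closure of {C, F, G} across the fragments never reaches {D}.
C → F is preserved.
A → B, C is preserved.
D → A, F is preserved.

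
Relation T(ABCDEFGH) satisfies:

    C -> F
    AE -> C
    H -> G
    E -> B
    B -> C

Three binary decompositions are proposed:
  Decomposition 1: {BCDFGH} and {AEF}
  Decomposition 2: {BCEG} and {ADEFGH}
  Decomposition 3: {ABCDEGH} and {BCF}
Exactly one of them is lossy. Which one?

Decomposition 1

Decomposition 1: common = {F}, closure = {F} → lossy.
Decomposition 2: common = {EG}, closure = {BCEFG} → lossless.
Decomposition 3: common = {BC}, closure = {BCF} → lossless.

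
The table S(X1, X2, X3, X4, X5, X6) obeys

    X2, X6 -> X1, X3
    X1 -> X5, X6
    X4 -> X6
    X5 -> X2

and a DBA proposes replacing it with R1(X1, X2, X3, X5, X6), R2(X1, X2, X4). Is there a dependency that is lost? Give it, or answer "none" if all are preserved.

Check X4 → X6: no single fragment contains all of {X4, X6}, and the restricted closure of {X4} across the fragments never reaches {X6}.
X2, X6 → X1, X3 is preserved.
X1 → X5, X6 is preserved.
X5 → X2 is preserved.

X4 -> X6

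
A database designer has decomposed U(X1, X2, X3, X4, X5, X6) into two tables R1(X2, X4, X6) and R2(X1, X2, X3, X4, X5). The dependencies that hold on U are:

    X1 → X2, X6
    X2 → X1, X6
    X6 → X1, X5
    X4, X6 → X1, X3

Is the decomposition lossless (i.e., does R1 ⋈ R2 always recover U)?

Yes

Common attributes: R1 ∩ R2 = {X2, X4}.
Closure of {X2, X4}: X2 → X1, X6 applies, adding X1, X6; X6 → X1, X5 applies, adding X5; X4, X6 → X1, X3 applies, adding X3. So (X2, X4)⁺ = {X1, X2, X3, X4, X5, X6}.
This closure contains every attribute of R1, so R1 ∩ R2 → R1. The join is lossless.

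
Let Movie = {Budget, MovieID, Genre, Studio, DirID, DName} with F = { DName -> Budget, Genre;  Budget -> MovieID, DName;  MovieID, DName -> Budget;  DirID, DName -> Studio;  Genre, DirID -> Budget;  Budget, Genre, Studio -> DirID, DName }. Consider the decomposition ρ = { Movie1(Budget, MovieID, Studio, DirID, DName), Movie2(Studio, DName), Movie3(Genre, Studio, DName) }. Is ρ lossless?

Yes

Chase test. Columns are Budget, MovieID, Genre, Studio, DirID, DName; row i has aⱼ where attribute j ∈ Moviei, else bᵢⱼ.
Initial tableau (one row per fragment):
  row 1: a1 a2 b13 a4 a5 a6
  row 2: b21 b22 b23 a4 b25 a6
  row 3: b31 b32 a3 a4 b35 a6
Rows 1 and 2 agree on DName; apply DName→Budget, Genre and equate their Budget, Genre entries.
Rows 1 and 3 agree on DName; apply DName→Budget, Genre and equate their Budget, Genre entries.
Rows 1 and 2 agree on Budget; apply Budget→MovieID, DName and equate their MovieID, DName entries.
Rows 1 and 3 agree on Budget; apply Budget→MovieID, DName and equate their MovieID, DName entries.
Rows 1 and 2 agree on Budget, Genre, Studio; apply Budget, Genre, Studio→DirID, DName and equate their DirID, DName entries.
Rows 1 and 3 agree on Budget, Genre, Studio; apply Budget, Genre, Studio→DirID, DName and equate their DirID, DName entries.
Row 1 is now all distinguished symbols — the join is lossless.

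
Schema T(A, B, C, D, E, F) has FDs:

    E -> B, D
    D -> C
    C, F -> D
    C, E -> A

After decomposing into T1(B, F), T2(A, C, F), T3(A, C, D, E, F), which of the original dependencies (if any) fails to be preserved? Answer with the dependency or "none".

E -> B, D

Check E → B, D: no single fragment contains all of {B, D, E}, and the restricted closure of {E} across the fragments never reaches {B, D}.
D → C is preserved.
C, F → D is preserved.
C, E → A is preserved.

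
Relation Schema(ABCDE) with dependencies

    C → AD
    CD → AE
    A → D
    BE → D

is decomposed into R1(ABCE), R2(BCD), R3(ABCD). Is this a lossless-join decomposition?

Yes

Chase test. Columns are ABCDE; row i has aⱼ where attribute j ∈ Ri, else bᵢⱼ.
Initial tableau (one row per fragment):
  row 1: a1 a2 a3 b14 a5
  row 2: b21 a2 a3 a4 b25
  row 3: a1 a2 a3 a4 b35
Rows 1 and 2 agree on C; apply C→AD and equate their AD entries.
Rows 1 and 2 agree on CD; apply CD→AE and equate their AE entries.
Rows 1 and 3 agree on CD; apply CD→AE and equate their AE entries.
Row 1 is now all distinguished symbols — the join is lossless.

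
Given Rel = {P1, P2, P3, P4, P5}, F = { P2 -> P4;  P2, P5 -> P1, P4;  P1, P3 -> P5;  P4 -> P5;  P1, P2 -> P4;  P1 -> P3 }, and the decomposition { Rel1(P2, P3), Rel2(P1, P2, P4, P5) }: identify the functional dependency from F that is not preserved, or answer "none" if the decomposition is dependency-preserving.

Check P1 → P3: no single fragment contains all of {P1, P3}, and the restricted closure of {P1} across the fragments never reaches {P3}.
P2 → P4 is preserved.
P2, P5 → P1, P4 is preserved.
P1, P3 → P5 is preserved.
P4 → P5 is preserved.
P1, P2 → P4 is preserved.

P1 -> P3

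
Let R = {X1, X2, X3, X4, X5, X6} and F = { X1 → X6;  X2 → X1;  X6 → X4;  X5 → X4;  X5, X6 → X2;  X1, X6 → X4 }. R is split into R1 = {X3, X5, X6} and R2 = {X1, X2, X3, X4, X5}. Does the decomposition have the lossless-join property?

Common attributes: R1 ∩ R2 = {X3, X5}.
Closure of {X3, X5}: X5 → X4 applies, adding X4. So (X3, X5)⁺ = {X3, X4, X5}.
The closure contains neither all of R1 = {X3, X5, X6} nor all of R2 = {X1, X2, X3, X4, X5}, so the common attributes are not a superkey of either fragment. The join is lossy.

No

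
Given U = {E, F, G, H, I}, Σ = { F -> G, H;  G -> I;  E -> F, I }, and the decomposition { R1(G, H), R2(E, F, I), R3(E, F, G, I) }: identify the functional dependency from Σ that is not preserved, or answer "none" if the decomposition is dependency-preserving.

F -> G, H

Check F → G, H: no single fragment contains all of {F, G, H}, and the restricted closure of {F} across the fragments never reaches {G, H}.
G → I is preserved.
E → F, I is preserved.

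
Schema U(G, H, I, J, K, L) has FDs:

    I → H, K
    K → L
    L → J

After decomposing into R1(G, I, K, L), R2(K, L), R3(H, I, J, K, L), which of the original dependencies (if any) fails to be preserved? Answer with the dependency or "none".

I → H, K lies within R3.
K → L lies within R1.
L → J lies within R3.
Every dependency is enforceable on the fragments, so the decomposition is dependency-preserving.

none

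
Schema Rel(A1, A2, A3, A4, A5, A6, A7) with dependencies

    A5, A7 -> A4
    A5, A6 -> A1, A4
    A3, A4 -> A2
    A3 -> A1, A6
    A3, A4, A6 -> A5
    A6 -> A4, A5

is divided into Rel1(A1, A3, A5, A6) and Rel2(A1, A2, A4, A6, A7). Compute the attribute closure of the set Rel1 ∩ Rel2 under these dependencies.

A1, A4, A5, A6

Rel1 ∩ Rel2 = {A1, A6}.
A6 → A4, A5 applies, adding A4, A5
Closure: {A1, A4, A5, A6}.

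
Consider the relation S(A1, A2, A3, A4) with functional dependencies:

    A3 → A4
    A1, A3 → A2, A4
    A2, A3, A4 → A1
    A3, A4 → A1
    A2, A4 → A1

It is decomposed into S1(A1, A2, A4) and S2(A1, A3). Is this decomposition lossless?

Common attributes: S1 ∩ S2 = {A1}.
No dependency enlarges {A1}, so (A1)⁺ = {A1}.
The closure contains neither all of S1 = {A1, A2, A4} nor all of S2 = {A1, A3}, so the common attributes are not a superkey of either fragment. The join is lossy.

No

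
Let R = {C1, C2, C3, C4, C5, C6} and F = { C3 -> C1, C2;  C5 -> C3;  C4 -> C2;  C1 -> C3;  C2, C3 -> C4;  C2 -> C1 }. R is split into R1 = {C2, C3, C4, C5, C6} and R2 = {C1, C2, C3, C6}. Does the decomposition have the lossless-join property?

Common attributes: R1 ∩ R2 = {C2, C3, C6}.
Closure of {C2, C3, C6}: C3 → C1, C2 applies, adding C1; C2, C3 → C4 applies, adding C4. So (C2, C3, C6)⁺ = {C1, C2, C3, C4, C6}.
This closure contains every attribute of R2, so R1 ∩ R2 → R2. The join is lossless.

Yes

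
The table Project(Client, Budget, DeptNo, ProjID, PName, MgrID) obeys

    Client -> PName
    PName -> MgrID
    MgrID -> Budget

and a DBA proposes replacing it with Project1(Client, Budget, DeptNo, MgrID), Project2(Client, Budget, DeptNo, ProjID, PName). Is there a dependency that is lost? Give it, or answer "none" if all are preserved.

PName -> MgrID

Check PName → MgrID: no single fragment contains all of {PName, MgrID}, and the restricted closure of {PName} across the fragments never reaches {MgrID}.
Client → PName is preserved.
MgrID → Budget is preserved.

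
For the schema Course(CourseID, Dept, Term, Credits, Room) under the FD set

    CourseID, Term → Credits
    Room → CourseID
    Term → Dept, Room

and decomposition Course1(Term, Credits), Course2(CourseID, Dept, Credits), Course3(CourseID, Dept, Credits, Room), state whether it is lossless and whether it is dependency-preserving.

lossy and not dependency-preserving

Lossless test (chase): applying each FD to every pair of rows produces no changes in the tableau, so no row becomes fully distinguished — the join is lossy.
Dependency preservation: the restricted closure of {Term} across the fragments never reaches {Dept, Room}, so Term → Dept, Room cannot be enforced without a join — not preserved.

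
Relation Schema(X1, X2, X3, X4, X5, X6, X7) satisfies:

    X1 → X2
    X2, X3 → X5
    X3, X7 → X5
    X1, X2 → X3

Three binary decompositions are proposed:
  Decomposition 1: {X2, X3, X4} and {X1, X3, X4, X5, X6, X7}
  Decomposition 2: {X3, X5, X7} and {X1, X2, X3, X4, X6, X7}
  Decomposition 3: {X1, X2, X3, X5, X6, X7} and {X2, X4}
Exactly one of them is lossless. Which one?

Decomposition 1: common = {X3, X4}, closure = {X3, X4} → lossy.
Decomposition 2: common = {X3, X7}, closure = {X3, X5, X7} → lossless.
Decomposition 3: common = {X2}, closure = {X2} → lossy.

Decomposition 2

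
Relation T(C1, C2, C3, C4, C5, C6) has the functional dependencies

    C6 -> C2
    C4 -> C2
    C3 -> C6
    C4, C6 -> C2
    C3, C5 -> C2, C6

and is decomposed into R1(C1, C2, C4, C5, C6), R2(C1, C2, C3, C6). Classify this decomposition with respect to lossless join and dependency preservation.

Lossless test: (C1, C2, C6)⁺ = {C1, C2, C6}, which is a superkey of neither fragment — lossy.
Dependency preservation: C3, C5 → C2, C6 is not contained in any single fragment, but the restricted closure of its left-hand side across the fragments still reaches the right-hand side; the remaining FDs each lie inside some fragment. All dependencies are preserved.

lossy but dependency-preserving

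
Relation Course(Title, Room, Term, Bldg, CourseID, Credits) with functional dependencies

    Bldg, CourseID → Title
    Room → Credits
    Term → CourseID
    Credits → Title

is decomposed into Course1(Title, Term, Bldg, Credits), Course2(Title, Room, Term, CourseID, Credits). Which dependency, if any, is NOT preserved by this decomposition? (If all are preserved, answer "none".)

Check Bldg, CourseID → Title: no single fragment contains all of {Title, Bldg, CourseID}, and the restricted closure of {Bldg, CourseID} across the fragments never reaches {Title}.
Room → Credits is preserved.
Term → CourseID is preserved.
Credits → Title is preserved.

Bldg, CourseID → Title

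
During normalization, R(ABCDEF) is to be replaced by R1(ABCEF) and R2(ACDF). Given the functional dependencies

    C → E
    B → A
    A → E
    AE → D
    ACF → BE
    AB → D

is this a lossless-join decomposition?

Yes

Common attributes: R1 ∩ R2 = {ACF}.
Closure of {ACF}: C → E applies, adding E; AE → D applies, adding D; ACF → BE applies, adding B. So (ACF)⁺ = {ABCDEF}.
This closure contains every attribute of R1, so R1 ∩ R2 → R1. The join is lossless.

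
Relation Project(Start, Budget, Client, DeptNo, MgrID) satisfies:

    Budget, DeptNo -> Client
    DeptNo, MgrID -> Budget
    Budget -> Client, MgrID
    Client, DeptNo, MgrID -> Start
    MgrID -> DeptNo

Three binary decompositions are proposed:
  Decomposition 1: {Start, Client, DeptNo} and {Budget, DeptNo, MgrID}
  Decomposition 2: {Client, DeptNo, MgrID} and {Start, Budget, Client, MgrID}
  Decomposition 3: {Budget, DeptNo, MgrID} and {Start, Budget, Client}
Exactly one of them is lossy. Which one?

Decomposition 1: common = {DeptNo}, closure = {DeptNo} → lossy.
Decomposition 2: common = {Client, MgrID}, closure = {Start, Budget, Client, DeptNo, MgrID} → lossless.
Decomposition 3: common = {Budget}, closure = {Start, Budget, Client, DeptNo, MgrID} → lossless.

Decomposition 1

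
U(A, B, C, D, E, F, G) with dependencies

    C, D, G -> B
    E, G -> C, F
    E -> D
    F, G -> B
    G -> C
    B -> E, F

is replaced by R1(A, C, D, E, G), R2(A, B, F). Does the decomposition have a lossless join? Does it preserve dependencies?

lossy and not dependency-preserving

Lossless test: (A)⁺ = {A}, which is a superkey of neither fragment — lossy.
Dependency preservation: the restricted closure of {C, D, G} across the fragments never reaches {B}, so C, D, G → B cannot be enforced without a join — not preserved.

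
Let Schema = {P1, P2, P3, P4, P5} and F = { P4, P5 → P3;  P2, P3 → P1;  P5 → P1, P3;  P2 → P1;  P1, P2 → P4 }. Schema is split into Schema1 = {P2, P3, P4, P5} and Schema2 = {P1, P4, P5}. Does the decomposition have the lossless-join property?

Common attributes: Schema1 ∩ Schema2 = {P4, P5}.
Closure of {P4, P5}: P4, P5 → P3 applies, adding P3; P5 → P1, P3 applies, adding P1. So (P4, P5)⁺ = {P1, P3, P4, P5}.
This closure contains every attribute of Schema2, so Schema1 ∩ Schema2 → Schema2. The join is lossless.

Yes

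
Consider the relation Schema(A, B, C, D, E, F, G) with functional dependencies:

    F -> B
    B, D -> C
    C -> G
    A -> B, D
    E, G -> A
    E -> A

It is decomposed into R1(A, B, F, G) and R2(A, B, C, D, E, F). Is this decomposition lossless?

Yes

Common attributes: R1 ∩ R2 = {A, B, F}.
Closure of {A, B, F}: A → B, D applies, adding D; B, D → C applies, adding C; C → G applies, adding G. So (A, B, F)⁺ = {A, B, C, D, F, G}.
This closure contains every attribute of R1, so R1 ∩ R2 → R1. The join is lossless.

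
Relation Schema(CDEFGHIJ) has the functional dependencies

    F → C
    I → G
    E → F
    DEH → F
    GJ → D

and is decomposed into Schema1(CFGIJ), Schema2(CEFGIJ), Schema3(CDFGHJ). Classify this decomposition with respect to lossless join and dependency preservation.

Lossless test (chase): Rows 1 and 2 agree on GJ; apply GJ→D and equate their D entries. Rows 1 and 3 agree on GJ; apply GJ→D and equate their D entries. No row becomes fully distinguished — the join is lossy.
Dependency preservation: DEH → F is not contained in any single fragment, but the restricted closure of its left-hand side across the fragments still reaches the right-hand side; the remaining FDs each lie inside some fragment. All dependencies are preserved.

lossy but dependency-preserving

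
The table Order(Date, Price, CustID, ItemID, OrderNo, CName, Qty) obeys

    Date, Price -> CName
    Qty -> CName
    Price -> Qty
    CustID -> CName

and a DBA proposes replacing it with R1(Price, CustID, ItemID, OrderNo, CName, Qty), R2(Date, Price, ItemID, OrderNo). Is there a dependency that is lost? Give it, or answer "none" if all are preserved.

Date, Price → CName: restricted closure across fragments reaches CName.
Qty → CName lies within R1.
Price → Qty lies within R1.
CustID → CName lies within R1.
Every dependency is enforceable on the fragments, so the decomposition is dependency-preserving.

none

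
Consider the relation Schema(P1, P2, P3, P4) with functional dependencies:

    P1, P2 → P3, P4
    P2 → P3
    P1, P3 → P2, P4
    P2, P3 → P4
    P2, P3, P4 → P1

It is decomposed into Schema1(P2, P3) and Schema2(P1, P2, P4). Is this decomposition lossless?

Common attributes: Schema1 ∩ Schema2 = {P2}.
Closure of {P2}: P2 → P3 applies, adding P3; P2, P3 → P4 applies, adding P4; P2, P3, P4 → P1 applies, adding P1. So (P2)⁺ = {P1, P2, P3, P4}.
This closure contains every attribute of Schema1, so Schema1 ∩ Schema2 → Schema1. The join is lossless.

Yes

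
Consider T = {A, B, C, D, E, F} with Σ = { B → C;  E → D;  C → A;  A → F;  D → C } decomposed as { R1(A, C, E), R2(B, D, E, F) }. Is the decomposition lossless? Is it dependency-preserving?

lossless but not dependency-preserving

Lossless test: (E)⁺ = {A, C, D, E, F}, which contains all of one fragment — lossless.
Dependency preservation: the restricted closure of {B} across the fragments never reaches {C}, so B → C cannot be enforced without a join — not preserved.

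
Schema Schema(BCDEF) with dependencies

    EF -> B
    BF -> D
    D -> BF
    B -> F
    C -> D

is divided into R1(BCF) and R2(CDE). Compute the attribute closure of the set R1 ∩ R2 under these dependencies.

R1 ∩ R2 = {C}.
C → D applies, adding D
D → BF applies, adding BF
Closure: {BCDF}.

BCDF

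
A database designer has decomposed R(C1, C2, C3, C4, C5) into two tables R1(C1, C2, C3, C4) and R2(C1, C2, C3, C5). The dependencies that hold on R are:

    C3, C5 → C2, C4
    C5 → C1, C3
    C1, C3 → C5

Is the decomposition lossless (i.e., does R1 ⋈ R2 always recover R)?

Common attributes: R1 ∩ R2 = {C1, C2, C3}.
Closure of {C1, C2, C3}: C1, C3 → C5 applies, adding C5; C3, C5 → C2, C4 applies, adding C4. So (C1, C2, C3)⁺ = {C1, C2, C3, C4, C5}.
This closure contains every attribute of R1, so R1 ∩ R2 → R1. The join is lossless.

Yes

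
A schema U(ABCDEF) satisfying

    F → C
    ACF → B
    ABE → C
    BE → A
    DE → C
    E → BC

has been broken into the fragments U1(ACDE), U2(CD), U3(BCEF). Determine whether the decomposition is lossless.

No

Chase test. Columns are ABCDEF; row i has aⱼ where attribute j ∈ Ui, else bᵢⱼ.
Initial tableau (one row per fragment):
  row 1: a1 b12 a3 a4 a5 b16
  row 2: b21 b22 a3 a4 b25 b26
  row 3: b31 a2 a3 b34 a5 a6
Rows 1 and 3 agree on E; apply E→BC and equate their BC entries.
Rows 1 and 3 agree on BE; apply BE→A and equate their A entries.
No row becomes fully distinguished — the join is lossy.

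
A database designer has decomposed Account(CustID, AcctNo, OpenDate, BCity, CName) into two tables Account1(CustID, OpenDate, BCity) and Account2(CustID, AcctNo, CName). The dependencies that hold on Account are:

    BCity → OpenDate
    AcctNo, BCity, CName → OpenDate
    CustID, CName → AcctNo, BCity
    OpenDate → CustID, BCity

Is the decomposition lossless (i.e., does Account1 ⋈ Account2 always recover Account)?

No

Common attributes: Account1 ∩ Account2 = {CustID}.
No dependency enlarges {CustID}, so (CustID)⁺ = {CustID}.
The closure contains neither all of Account1 = {CustID, OpenDate, BCity} nor all of Account2 = {CustID, AcctNo, CName}, so the common attributes are not a superkey of either fragment. The join is lossy.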